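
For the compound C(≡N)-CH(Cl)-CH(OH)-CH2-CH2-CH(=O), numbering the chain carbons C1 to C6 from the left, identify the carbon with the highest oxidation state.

C1

Bonds to more-electronegative neighbours contribute +1 each, bonds to H or metals contribute −1 each, and C–C bonds contribute 0. Tallying each carbon:
C1: 1C, 3N → 0 + 3 = +3
C2: 2C, 1H, 1Cl → 0 − 1 + 1 = 0
C3: 2C, 1H, 1O → 0 − 1 + 1 = 0
C4: 2C, 2H → 0 − 2 = -2
C5: 2C, 2H → 0 − 2 = -2
C6: 1C, 1H, 2O → 0 − 1 + 2 = +1
The most oxidised carbon is C1 at +3.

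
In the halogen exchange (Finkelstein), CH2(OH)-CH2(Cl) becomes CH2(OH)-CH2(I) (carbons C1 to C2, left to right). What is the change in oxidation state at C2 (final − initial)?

0

Before: C2 has 1 bond to C, 2 bonds to H, 1 bond to Cl → oxidation state -1.
After: C2 has 1 bond to C, 2 bonds to H, 1 bond to I → oxidation state -1.
Δ = -1 − (-1) = 0, so no net redox change at C2.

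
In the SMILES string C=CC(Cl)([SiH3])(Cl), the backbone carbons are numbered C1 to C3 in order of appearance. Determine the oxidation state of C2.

Each bond to a more electronegative atom (O, N, halogen) counts +1, each bond to a less electronegative atom (H, metal, B, Si) counts −1, and each C–C bond counts 0.
C2 has a double bond to C (2×0 = 0), one bond to C (0), one bond to H (-1).
Oxidation state = 0 + 0 − 1 = -1.

-1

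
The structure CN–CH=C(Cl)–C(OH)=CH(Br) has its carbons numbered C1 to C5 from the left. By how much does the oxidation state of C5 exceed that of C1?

C5: 2C, 1H, 1Br → 0 − 1 + 1 = 0
C1: 1C, 3N → 0 + 3 = +3
Difference: 0 − (+3) = -3.

-3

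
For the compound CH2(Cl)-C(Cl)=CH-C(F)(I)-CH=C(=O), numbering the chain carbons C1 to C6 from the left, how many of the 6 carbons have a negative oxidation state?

3

Count +1 for every bond to an atom more electronegative than carbon and −1 for every bond to one less electronegative; C–C bonds are 0. Tallying each carbon:
C1: 1C, 2H, 1Cl → 0 − 2 + 1 = -1
C2: 3C, 1Cl → 0 + 1 = +1
C3: 3C, 1H → 0 − 1 = -1
C4: 2C, 1F, 1I → 0 + 1 + 1 = +2
C5: 3C, 1H → 0 − 1 = -1
C6: 2C, 2O → 0 + 2 = +2
3 carbons (C1, C3, C5) meet the condition.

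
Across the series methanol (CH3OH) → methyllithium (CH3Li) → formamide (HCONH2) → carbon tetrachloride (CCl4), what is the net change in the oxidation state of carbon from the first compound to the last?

Carbon oxidation states along the series — methanol: -2, methyllithium: -4, formamide: +2, carbon tetrachloride: +4.
Net change = +4 − (-2) = +6.

+6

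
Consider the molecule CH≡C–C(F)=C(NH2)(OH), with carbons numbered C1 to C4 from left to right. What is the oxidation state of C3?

Assign +1 per bond to O/N/halogen, −1 per bond to H or an electropositive element, and 0 per bond to carbon.
C3 has one bond to C (0), a double bond to C (2×0 = 0), one bond to F (+1).
Oxidation state = 0 + 0 + 1 = +1.

+1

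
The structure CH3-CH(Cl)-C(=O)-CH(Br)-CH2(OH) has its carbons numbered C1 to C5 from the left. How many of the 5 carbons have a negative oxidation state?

2

Assign +1 per bond to O/N/halogen, −1 per bond to H or an electropositive element, and 0 per bond to carbon. Tallying each carbon:
C1: 1C, 3H → 0 − 3 = -3
C2: 2C, 1H, 1Cl → 0 − 1 + 1 = 0
C3: 2C, 2O → 0 + 2 = +2
C4: 2C, 1H, 1Br → 0 − 1 + 1 = 0
C5: 1C, 2H, 1O → 0 − 2 + 1 = -1
2 carbons (C1, C5) meet the condition.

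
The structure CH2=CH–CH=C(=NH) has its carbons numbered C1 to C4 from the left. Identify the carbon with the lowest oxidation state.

C1

Tallying each carbon's bonds:
C1: 2C, 2H → 0 − 2 = -2
C2: 3C, 1H → 0 − 1 = -1
C3: 3C, 1H → 0 − 1 = -1
C4: 2C, 2N → 0 + 2 = +2
The most reduced carbon is C1 at -2.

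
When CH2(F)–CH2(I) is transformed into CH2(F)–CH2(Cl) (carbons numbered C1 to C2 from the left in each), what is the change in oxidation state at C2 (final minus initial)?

Before: C2 has 1 bond to C, 2 bonds to H, 1 bond to I → oxidation state -1.
After: C2 has 1 bond to C, 2 bonds to H, 1 bond to Cl → oxidation state -1.
Δ = -1 − (-1) = 0, so no net redox change at C2.

0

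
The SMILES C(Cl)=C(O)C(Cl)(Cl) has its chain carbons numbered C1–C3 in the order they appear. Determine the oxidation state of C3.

C3 has one bond to C (0), one bond to H (-1), one bond to Cl (+1), one bond to Cl (+1).
Oxidation state = 0 − 1 + 1 + 1 = +1.

+1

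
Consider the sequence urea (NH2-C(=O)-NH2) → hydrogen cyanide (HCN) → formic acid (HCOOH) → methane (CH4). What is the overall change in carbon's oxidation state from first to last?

-8

Carbon oxidation states along the series — urea: +4, hydrogen cyanide: +2, formic acid: +2, methane: -4.
Net change = -4 − (+4) = -8.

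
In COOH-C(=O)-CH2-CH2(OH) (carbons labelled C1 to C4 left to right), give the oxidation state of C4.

-1

Each bond to a more electronegative atom (O, N, halogen) counts +1, each bond to a less electronegative atom (H, metal, B, Si) counts −1, and each C–C bond counts 0.
C4 has one bond to C (0), one bond to H (-1), one bond to O (+1), one bond to H (-1).
Oxidation state = 0 − 1 + 1 − 1 = -1.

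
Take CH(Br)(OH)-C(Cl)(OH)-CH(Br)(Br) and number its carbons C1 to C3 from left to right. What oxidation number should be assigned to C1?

+1

Each bond to a more electronegative atom (O, N, halogen) counts +1, each bond to a less electronegative atom (H, metal, B, Si) counts −1, and each C–C bond counts 0.
C1 has one bond to C (0), one bond to Br (+1), one bond to O (+1), one bond to H (-1).
Oxidation state = 0 + 1 + 1 − 1 = +1.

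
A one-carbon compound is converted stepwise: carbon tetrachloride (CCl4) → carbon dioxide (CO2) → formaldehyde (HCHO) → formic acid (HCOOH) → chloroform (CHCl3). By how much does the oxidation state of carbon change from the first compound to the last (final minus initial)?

-2

Carbon oxidation states along the series — carbon tetrachloride: +4, carbon dioxide: +4, formaldehyde: 0, formic acid: +2, chloroform: +2.
Net change = +2 − (+4) = -2.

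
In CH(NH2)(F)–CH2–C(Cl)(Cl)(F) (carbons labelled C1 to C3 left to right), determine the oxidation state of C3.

+3

C3 has one bond to C (0), one bond to Cl (+1), one bond to Cl (+1), one bond to F (+1).
Oxidation state = 0 + 1 + 1 + 1 = +3.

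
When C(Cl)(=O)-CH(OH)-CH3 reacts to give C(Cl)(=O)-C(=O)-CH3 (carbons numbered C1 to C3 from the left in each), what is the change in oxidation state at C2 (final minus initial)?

Before: C2 has 2 bonds to C, 1 bond to H, 1 bond to O → oxidation state 0.
After: C2 has 2 bonds to C, 2 bonds to O → oxidation state +2.
Δ = +2 − (0) = +2, so this is an oxidation at C2.

+2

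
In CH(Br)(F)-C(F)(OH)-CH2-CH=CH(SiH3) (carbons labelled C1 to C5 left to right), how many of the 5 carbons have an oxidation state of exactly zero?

Tallying each carbon's bonds:
C1: 1C, 1H, 1F, 1Br → 0 − 1 + 1 + 1 = +1
C2: 2C, 1O, 1F → 0 + 1 + 1 = +2
C3: 2C, 2H → 0 − 2 = -2
C4: 3C, 1H → 0 − 1 = -1
C5: 2C, 1H, 1Si → 0 − 1 − 1 = -2
0 carbons meet the condition.

0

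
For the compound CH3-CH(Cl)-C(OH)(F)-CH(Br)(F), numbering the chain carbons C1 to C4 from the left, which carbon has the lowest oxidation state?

Tallying each carbon's bonds:
C1: 1C, 3H → 0 − 3 = -3
C2: 2C, 1H, 1Cl → 0 − 1 + 1 = 0
C3: 2C, 1O, 1F → 0 + 1 + 1 = +2
C4: 1C, 1H, 1F, 1Br → 0 − 1 + 1 + 1 = +1
The most reduced carbon is C1 at -3.

C1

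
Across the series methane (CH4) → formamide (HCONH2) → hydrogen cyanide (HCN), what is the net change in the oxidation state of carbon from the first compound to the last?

Carbon oxidation states along the series — methane: -4, formamide: +2, hydrogen cyanide: +2.
Net change = +2 − (-4) = +6.

+6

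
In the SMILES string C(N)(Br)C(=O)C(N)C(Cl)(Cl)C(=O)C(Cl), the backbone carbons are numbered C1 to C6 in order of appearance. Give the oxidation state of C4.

Assign +1 per bond to O/N/halogen, −1 per bond to H or an electropositive element, and 0 per bond to carbon.
C4 has one bond to C (0), one bond to C (0), one bond to Cl (+1), one bond to Cl (+1).
Oxidation state = 0 + 0 + 1 + 1 = +2.

+2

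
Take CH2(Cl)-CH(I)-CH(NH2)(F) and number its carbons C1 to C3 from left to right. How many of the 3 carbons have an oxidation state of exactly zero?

Tallying each carbon's bonds:
C1: 1C, 2H, 1Cl → 0 − 2 + 1 = -1
C2: 2C, 1H, 1I → 0 − 1 + 1 = 0
C3: 1C, 1H, 1N, 1F → 0 − 1 + 1 + 1 = +1
1 carbon (C2) meets the condition.

1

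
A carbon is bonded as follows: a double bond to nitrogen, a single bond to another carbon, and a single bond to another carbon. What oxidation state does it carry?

The carbon has one bond to C (0), one bond to C (0), a double bond to N (2×+1 = +2).
Oxidation state = 0 + 0 + 2 = +2.

+2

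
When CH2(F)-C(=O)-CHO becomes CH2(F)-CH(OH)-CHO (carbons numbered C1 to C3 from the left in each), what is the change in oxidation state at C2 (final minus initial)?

-2

Before: C2 has 2 bonds to C, 2 bonds to O → oxidation state +2.
After: C2 has 2 bonds to C, 1 bond to H, 1 bond to O → oxidation state 0.
Δ = 0 − (+2) = -2, so this is a reduction at C2.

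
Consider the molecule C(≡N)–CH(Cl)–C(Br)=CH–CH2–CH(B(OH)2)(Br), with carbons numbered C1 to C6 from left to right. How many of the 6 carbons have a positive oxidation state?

2

Each bond to a more electronegative atom (O, N, halogen) counts +1, each bond to a less electronegative atom (H, metal, B, Si) counts −1, and each C–C bond counts 0. Tallying each carbon:
C1: 1C, 3N → 0 + 3 = +3
C2: 2C, 1H, 1Cl → 0 − 1 + 1 = 0
C3: 3C, 1Br → 0 + 1 = +1
C4: 3C, 1H → 0 − 1 = -1
C5: 2C, 2H → 0 − 2 = -2
C6: 1C, 1H, 1Br, 1B → 0 − 1 + 1 − 1 = -1
2 carbons (C1, C3) meet the condition.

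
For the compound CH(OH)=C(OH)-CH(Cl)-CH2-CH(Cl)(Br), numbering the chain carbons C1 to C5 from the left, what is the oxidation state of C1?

C1 has a double bond to C (2×0 = 0), one bond to O (+1), one bond to H (-1).
Oxidation state = 0 + 1 − 1 = 0.

0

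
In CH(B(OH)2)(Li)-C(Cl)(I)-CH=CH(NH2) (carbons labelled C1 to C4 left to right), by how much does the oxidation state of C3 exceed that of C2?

C3: 3C, 1H → 0 − 1 = -1
C2: 2C, 1Cl, 1I → 0 + 1 + 1 = +2
Difference: -1 − (+2) = -3.

-3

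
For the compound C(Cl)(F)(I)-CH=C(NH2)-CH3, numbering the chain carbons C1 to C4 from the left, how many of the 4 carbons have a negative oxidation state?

2

Tallying each carbon's bonds:
C1: 1C, 1F, 1Cl, 1I → 0 + 1 + 1 + 1 = +3
C2: 3C, 1H → 0 − 1 = -1
C3: 3C, 1N → 0 + 1 = +1
C4: 1C, 3H → 0 − 3 = -3
2 carbons (C2, C4) meet the condition.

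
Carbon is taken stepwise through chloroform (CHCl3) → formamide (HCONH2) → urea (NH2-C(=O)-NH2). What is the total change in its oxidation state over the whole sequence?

+2

Carbon oxidation states along the series — chloroform: +2, formamide: +2, urea: +4.
Net change = +4 − (+2) = +2.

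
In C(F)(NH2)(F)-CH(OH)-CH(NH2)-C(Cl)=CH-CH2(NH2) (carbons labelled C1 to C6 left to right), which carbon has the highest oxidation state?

C1

Tallying each carbon's bonds:
C1: 1C, 1N, 2F → 0 + 1 + 2 = +3
C2: 2C, 1H, 1O → 0 − 1 + 1 = 0
C3: 2C, 1H, 1N → 0 − 1 + 1 = 0
C4: 3C, 1Cl → 0 + 1 = +1
C5: 3C, 1H → 0 − 1 = -1
C6: 1C, 2H, 1N → 0 − 2 + 1 = -1
The most oxidised carbon is C1 at +3.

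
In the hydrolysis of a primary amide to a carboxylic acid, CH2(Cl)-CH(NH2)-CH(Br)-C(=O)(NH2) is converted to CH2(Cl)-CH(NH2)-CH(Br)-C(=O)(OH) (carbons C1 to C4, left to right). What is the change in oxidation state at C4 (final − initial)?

Before: C4 has 1 bond to C, 2 bonds to O, 1 bond to N → oxidation state +3.
After: C4 has 1 bond to C, 3 bonds to O → oxidation state +3.
Δ = +3 − (+3) = 0, so no net redox change at C4.

0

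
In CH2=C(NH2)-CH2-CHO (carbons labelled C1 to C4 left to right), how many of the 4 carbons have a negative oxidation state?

2

Each bond to a more electronegative atom (O, N, halogen) counts +1, each bond to a less electronegative atom (H, metal, B, Si) counts −1, and each C–C bond counts 0. Tallying each carbon:
C1: 2C, 2H → 0 − 2 = -2
C2: 3C, 1N → 0 + 1 = +1
C3: 2C, 2H → 0 − 2 = -2
C4: 1C, 1H, 2O → 0 − 1 + 2 = +1
2 carbons (C1, C3) meet the condition.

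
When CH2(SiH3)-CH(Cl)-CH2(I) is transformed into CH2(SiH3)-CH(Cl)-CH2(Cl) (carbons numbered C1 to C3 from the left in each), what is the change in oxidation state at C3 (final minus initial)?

0

Before: C3 has 1 bond to C, 2 bonds to H, 1 bond to I → oxidation state -1.
After: C3 has 1 bond to C, 2 bonds to H, 1 bond to Cl → oxidation state -1.
Δ = -1 − (-1) = 0, so no net redox change at C3.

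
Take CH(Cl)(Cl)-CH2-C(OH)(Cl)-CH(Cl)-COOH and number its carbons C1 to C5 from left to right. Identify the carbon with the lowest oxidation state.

C2

Tallying each carbon's bonds:
C1: 1C, 1H, 2Cl → 0 − 1 + 2 = +1
C2: 2C, 2H → 0 − 2 = -2
C3: 2C, 1O, 1Cl → 0 + 1 + 1 = +2
C4: 2C, 1H, 1Cl → 0 − 1 + 1 = 0
C5: 1C, 3O → 0 + 3 = +3
The most reduced carbon is C2 at -2.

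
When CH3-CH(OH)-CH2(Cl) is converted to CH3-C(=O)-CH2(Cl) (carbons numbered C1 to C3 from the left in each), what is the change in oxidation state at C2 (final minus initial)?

+2

Before: C2 has 2 bonds to C, 1 bond to H, 1 bond to O → oxidation state 0.
After: C2 has 2 bonds to C, 2 bonds to O → oxidation state +2.
Δ = +2 − (0) = +2, so this is an oxidation at C2.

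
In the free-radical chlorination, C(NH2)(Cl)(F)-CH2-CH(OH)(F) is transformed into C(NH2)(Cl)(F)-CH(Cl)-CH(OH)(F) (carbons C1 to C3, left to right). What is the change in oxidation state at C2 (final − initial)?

Before: C2 has 2 bonds to C, 2 bonds to H → oxidation state -2.
After: C2 has 2 bonds to C, 1 bond to H, 1 bond to Cl → oxidation state 0.
Δ = 0 − (-2) = +2, so this is an oxidation at C2.

+2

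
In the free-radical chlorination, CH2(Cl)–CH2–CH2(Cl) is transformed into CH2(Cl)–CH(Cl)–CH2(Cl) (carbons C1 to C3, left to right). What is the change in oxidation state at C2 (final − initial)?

Before: C2 has 2 bonds to C, 2 bonds to H → oxidation state -2.
After: C2 has 2 bonds to C, 1 bond to H, 1 bond to Cl → oxidation state 0.
Δ = 0 − (-2) = +2, so this is an oxidation at C2.

+2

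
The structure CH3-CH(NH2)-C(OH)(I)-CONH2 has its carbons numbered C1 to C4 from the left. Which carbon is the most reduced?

Tallying each carbon's bonds:
C1: 1C, 3H → 0 − 3 = -3
C2: 2C, 1H, 1N → 0 − 1 + 1 = 0
C3: 2C, 1O, 1I → 0 + 1 + 1 = +2
C4: 1C, 2O, 1N → 0 + 2 + 1 = +3
The most reduced carbon is C1 at -3.

C1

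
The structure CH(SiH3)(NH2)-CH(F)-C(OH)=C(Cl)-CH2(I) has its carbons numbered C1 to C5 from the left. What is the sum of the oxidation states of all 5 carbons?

Assign +1 per bond to O/N/halogen, −1 per bond to H or an electropositive element, and 0 per bond to carbon. Tallying each carbon:
C1: 1C, 1H, 1N, 1Si → 0 − 1 + 1 − 1 = -1
C2: 2C, 1H, 1F → 0 − 1 + 1 = 0
C3: 3C, 1O → 0 + 1 = +1
C4: 3C, 1Cl → 0 + 1 = +1
C5: 1C, 2H, 1I → 0 − 2 + 1 = -1
Sum = -1 + 0 + 1 + 1 − 1 = 0.

0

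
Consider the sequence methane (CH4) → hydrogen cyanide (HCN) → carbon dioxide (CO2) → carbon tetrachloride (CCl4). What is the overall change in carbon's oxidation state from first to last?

Carbon oxidation states along the series — methane: -4, hydrogen cyanide: +2, carbon dioxide: +4, carbon tetrachloride: +4.
Net change = +4 − (-4) = +8.

+8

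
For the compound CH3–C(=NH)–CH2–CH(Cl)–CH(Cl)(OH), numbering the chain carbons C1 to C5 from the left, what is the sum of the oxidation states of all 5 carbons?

Bonds to more-electronegative neighbours contribute +1 each, bonds to H or metals contribute −1 each, and C–C bonds contribute 0. Tallying each carbon:
C1: 1C, 3H → 0 − 3 = -3
C2: 2C, 2N → 0 + 2 = +2
C3: 2C, 2H → 0 − 2 = -2
C4: 2C, 1H, 1Cl → 0 − 1 + 1 = 0
C5: 1C, 1H, 1O, 1Cl → 0 − 1 + 1 + 1 = +1
Sum = -3 + 2 − 2 + 0 + 1 = -2.

-2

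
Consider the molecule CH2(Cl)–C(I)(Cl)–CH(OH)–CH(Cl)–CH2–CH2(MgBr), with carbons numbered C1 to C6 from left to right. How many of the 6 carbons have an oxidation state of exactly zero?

2

Bonds to more-electronegative neighbours contribute +1 each, bonds to H or metals contribute −1 each, and C–C bonds contribute 0. Tallying each carbon:
C1: 1C, 2H, 1Cl → 0 − 2 + 1 = -1
C2: 2C, 1Cl, 1I → 0 + 1 + 1 = +2
C3: 2C, 1H, 1O → 0 − 1 + 1 = 0
C4: 2C, 1H, 1Cl → 0 − 1 + 1 = 0
C5: 2C, 2H → 0 − 2 = -2
C6: 1C, 2H, 1Mg → 0 − 2 − 1 = -3
2 carbons (C3, C4) meet the condition.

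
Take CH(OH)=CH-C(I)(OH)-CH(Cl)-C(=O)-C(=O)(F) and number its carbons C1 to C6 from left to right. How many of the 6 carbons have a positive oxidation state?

Tallying each carbon's bonds:
C1: 2C, 1H, 1O → 0 − 1 + 1 = 0
C2: 3C, 1H → 0 − 1 = -1
C3: 2C, 1O, 1I → 0 + 1 + 1 = +2
C4: 2C, 1H, 1Cl → 0 − 1 + 1 = 0
C5: 2C, 2O → 0 + 2 = +2
C6: 1C, 2O, 1F → 0 + 2 + 1 = +3
3 carbons (C3, C5, C6) meet the condition.

3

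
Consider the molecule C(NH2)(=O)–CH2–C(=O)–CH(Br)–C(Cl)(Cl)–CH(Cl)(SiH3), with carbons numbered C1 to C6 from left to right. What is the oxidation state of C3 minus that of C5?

C3: 2C, 2O → 0 + 2 = +2
C5: 2C, 2Cl → 0 + 2 = +2
Difference: +2 − (+2) = 0.

0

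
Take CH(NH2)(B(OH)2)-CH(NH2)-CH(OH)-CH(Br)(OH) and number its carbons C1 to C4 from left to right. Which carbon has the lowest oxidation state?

C1

Count +1 for every bond to an atom more electronegative than carbon and −1 for every bond to one less electronegative; C–C bonds are 0. Tallying each carbon:
C1: 1C, 1H, 1N, 1B → 0 − 1 + 1 − 1 = -1
C2: 2C, 1H, 1N → 0 − 1 + 1 = 0
C3: 2C, 1H, 1O → 0 − 1 + 1 = 0
C4: 1C, 1H, 1O, 1Br → 0 − 1 + 1 + 1 = +1
The most reduced carbon is C1 at -1.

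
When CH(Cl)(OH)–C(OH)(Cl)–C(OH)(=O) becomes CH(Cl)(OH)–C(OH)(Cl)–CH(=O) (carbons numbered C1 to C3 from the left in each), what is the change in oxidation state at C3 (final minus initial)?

-2

Before: C3 has 1 bond to C, 3 bonds to O → oxidation state +3.
After: C3 has 1 bond to C, 1 bond to H, 2 bonds to O → oxidation state +1.
Δ = +1 − (+3) = -2, so this is a reduction at C3.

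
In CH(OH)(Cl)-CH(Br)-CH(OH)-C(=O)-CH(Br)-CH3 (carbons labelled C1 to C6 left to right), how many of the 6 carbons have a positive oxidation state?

Tallying each carbon's bonds:
C1: 1C, 1H, 1O, 1Cl → 0 − 1 + 1 + 1 = +1
C2: 2C, 1H, 1Br → 0 − 1 + 1 = 0
C3: 2C, 1H, 1O → 0 − 1 + 1 = 0
C4: 2C, 2O → 0 + 2 = +2
C5: 2C, 1H, 1Br → 0 − 1 + 1 = 0
C6: 1C, 3H → 0 − 3 = -3
2 carbons (C1, C4) meet the condition.

2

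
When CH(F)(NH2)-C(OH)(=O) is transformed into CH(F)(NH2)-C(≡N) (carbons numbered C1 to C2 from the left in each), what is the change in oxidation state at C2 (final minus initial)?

0

Before: C2 has 1 bond to C, 3 bonds to O → oxidation state +3.
After: C2 has 1 bond to C, 3 bonds to N → oxidation state +3.
Δ = +3 − (+3) = 0, so no net redox change at C2.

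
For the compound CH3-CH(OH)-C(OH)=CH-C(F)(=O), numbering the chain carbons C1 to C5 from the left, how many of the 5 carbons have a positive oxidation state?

Tallying each carbon's bonds:
C1: 1C, 3H → 0 − 3 = -3
C2: 2C, 1H, 1O → 0 − 1 + 1 = 0
C3: 3C, 1O → 0 + 1 = +1
C4: 3C, 1H → 0 − 1 = -1
C5: 1C, 2O, 1F → 0 + 2 + 1 = +3
2 carbons (C3, C5) meet the condition.

2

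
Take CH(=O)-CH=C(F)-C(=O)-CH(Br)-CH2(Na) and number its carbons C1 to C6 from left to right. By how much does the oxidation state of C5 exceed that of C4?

C5: 2C, 1H, 1Br → 0 − 1 + 1 = 0
C4: 2C, 2O → 0 + 2 = +2
Difference: 0 − (+2) = -2.

-2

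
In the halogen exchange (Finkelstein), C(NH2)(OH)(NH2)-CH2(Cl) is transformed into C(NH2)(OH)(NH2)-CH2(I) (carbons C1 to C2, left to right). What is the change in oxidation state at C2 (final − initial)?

Before: C2 has 1 bond to C, 2 bonds to H, 1 bond to Cl → oxidation state -1.
After: C2 has 1 bond to C, 2 bonds to H, 1 bond to I → oxidation state -1.
Δ = -1 − (-1) = 0, so no net redox change at C2.

0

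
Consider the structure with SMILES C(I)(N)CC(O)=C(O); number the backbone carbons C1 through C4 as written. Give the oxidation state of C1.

C1 has one bond to C (0), one bond to I (+1), one bond to N (+1), one bond to H (-1).
Oxidation state = 0 + 1 + 1 − 1 = +1.

+1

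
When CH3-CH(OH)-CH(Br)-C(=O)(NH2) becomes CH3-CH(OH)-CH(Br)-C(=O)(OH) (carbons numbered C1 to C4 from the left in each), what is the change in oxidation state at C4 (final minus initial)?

0

Before: C4 has 1 bond to C, 2 bonds to O, 1 bond to N → oxidation state +3.
After: C4 has 1 bond to C, 3 bonds to O → oxidation state +3.
Δ = +3 − (+3) = 0, so no net redox change at C4.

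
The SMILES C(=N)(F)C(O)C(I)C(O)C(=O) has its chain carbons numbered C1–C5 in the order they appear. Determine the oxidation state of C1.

C1 has one bond to C (0), a double bond to N (2×+1 = +2), one bond to F (+1).
Oxidation state = 0 + 2 + 1 = +3.

+3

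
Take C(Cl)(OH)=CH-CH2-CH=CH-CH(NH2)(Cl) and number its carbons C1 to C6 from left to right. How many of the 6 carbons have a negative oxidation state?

Tallying each carbon's bonds:
C1: 2C, 1O, 1Cl → 0 + 1 + 1 = +2
C2: 3C, 1H → 0 − 1 = -1
C3: 2C, 2H → 0 − 2 = -2
C4: 3C, 1H → 0 − 1 = -1
C5: 3C, 1H → 0 − 1 = -1
C6: 1C, 1H, 1N, 1Cl → 0 − 1 + 1 + 1 = +1
4 carbons (C2, C3, C4, C5) meet the condition.

4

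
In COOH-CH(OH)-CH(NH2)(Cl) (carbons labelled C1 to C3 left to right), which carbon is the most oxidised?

C1

Bonds to more-electronegative neighbours contribute +1 each, bonds to H or metals contribute −1 each, and C–C bonds contribute 0. Tallying each carbon:
C1: 1C, 3O → 0 + 3 = +3
C2: 2C, 1H, 1O → 0 − 1 + 1 = 0
C3: 1C, 1H, 1N, 1Cl → 0 − 1 + 1 + 1 = +1
The most oxidised carbon is C1 at +3.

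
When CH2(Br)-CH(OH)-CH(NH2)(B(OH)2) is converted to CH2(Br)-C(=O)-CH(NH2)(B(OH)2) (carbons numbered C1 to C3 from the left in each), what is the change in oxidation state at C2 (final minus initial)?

Before: C2 has 2 bonds to C, 1 bond to H, 1 bond to O → oxidation state 0.
After: C2 has 2 bonds to C, 2 bonds to O → oxidation state +2.
Δ = +2 − (0) = +2, so this is an oxidation at C2.

+2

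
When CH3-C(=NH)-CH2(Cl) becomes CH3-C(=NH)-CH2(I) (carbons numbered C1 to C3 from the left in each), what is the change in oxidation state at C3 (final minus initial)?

0

Before: C3 has 1 bond to C, 2 bonds to H, 1 bond to Cl → oxidation state -1.
After: C3 has 1 bond to C, 2 bonds to H, 1 bond to I → oxidation state -1.
Δ = -1 − (-1) = 0, so no net redox change at C3.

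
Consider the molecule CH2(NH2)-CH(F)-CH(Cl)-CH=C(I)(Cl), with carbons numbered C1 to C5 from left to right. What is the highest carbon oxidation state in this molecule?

+2

Tallying each carbon's bonds:
C1: 1C, 2H, 1N → 0 − 2 + 1 = -1
C2: 2C, 1H, 1F → 0 − 1 + 1 = 0
C3: 2C, 1H, 1Cl → 0 − 1 + 1 = 0
C4: 3C, 1H → 0 − 1 = -1
C5: 2C, 1Cl, 1I → 0 + 1 + 1 = +2
The highest value is +2.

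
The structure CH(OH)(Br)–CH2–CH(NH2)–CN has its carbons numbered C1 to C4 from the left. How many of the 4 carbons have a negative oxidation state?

1

Tallying each carbon's bonds:
C1: 1C, 1H, 1O, 1Br → 0 − 1 + 1 + 1 = +1
C2: 2C, 2H → 0 − 2 = -2
C3: 2C, 1H, 1N → 0 − 1 + 1 = 0
C4: 1C, 3N → 0 + 3 = +3
1 carbon (C2) meets the condition.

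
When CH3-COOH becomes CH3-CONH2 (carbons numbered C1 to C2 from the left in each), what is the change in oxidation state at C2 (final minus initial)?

Before: C2 has 1 bond to C, 3 bonds to O → oxidation state +3.
After: C2 has 1 bond to C, 2 bonds to O, 1 bond to N → oxidation state +3.
Δ = +3 − (+3) = 0, so no net redox change at C2.

0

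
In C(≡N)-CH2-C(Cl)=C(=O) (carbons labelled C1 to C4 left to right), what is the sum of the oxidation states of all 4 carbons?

+4

Bonds to more-electronegative neighbours contribute +1 each, bonds to H or metals contribute −1 each, and C–C bonds contribute 0. Tallying each carbon:
C1: 1C, 3N → 0 + 3 = +3
C2: 2C, 2H → 0 − 2 = -2
C3: 3C, 1Cl → 0 + 1 = +1
C4: 2C, 2O → 0 + 2 = +2
Sum = +3 − 2 + 1 + 2 = +4.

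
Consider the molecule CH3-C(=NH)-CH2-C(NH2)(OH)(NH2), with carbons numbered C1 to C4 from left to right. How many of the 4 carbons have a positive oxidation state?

Assign +1 per bond to O/N/halogen, −1 per bond to H or an electropositive element, and 0 per bond to carbon. Tallying each carbon:
C1: 1C, 3H → 0 − 3 = -3
C2: 2C, 2N → 0 + 2 = +2
C3: 2C, 2H → 0 − 2 = -2
C4: 1C, 1O, 2N → 0 + 1 + 2 = +3
2 carbons (C2, C4) meet the condition.

2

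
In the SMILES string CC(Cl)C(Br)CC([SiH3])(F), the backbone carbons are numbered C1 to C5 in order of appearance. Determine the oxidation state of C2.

C2 has one bond to C (0), one bond to C (0), one bond to Cl (+1), one bond to H (-1).
Oxidation state = 0 + 0 + 1 − 1 = 0.

0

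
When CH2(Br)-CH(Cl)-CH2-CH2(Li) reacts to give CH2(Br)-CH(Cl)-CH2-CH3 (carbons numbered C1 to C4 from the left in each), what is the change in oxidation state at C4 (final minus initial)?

0

Before: C4 has 1 bond to C, 2 bonds to H, 1 bond to Li → oxidation state -3.
After: C4 has 1 bond to C, 3 bonds to H → oxidation state -3.
Δ = -3 − (-3) = 0, so no net redox change at C4.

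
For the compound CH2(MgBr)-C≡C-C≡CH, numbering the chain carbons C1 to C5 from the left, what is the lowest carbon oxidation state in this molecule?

-3

Bonds to more-electronegative neighbours contribute +1 each, bonds to H or metals contribute −1 each, and C–C bonds contribute 0. Tallying each carbon:
C1: 1C, 2H, 1Mg → 0 − 2 − 1 = -3
C2: 4C → 0 = 0
C3: 4C → 0 = 0
C4: 4C → 0 = 0
C5: 3C, 1H → 0 − 1 = -1
The lowest value is -3.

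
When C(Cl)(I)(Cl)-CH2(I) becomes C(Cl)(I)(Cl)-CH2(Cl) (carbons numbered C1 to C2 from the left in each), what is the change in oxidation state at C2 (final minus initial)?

Before: C2 has 1 bond to C, 2 bonds to H, 1 bond to I → oxidation state -1.
After: C2 has 1 bond to C, 2 bonds to H, 1 bond to Cl → oxidation state -1.
Δ = -1 − (-1) = 0, so no net redox change at C2.

0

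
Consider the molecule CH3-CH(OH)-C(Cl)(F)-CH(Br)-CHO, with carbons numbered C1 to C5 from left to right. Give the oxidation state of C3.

+2

Each bond to a more electronegative atom (O, N, halogen) counts +1, each bond to a less electronegative atom (H, metal, B, Si) counts −1, and each C–C bond counts 0.
C3 has one bond to C (0), one bond to C (0), one bond to Cl (+1), one bond to F (+1).
Oxidation state = 0 + 0 + 1 + 1 = +2.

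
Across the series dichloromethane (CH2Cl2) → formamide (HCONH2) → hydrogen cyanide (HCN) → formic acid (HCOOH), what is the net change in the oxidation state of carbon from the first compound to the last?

Carbon oxidation states along the series — dichloromethane: 0, formamide: +2, hydrogen cyanide: +2, formic acid: +2.
Net change = +2 − (0) = +2.

+2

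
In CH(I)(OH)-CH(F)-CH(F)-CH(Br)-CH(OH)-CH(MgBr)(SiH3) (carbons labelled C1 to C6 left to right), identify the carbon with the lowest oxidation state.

C6

Assign +1 per bond to O/N/halogen, −1 per bond to H or an electropositive element, and 0 per bond to carbon. Tallying each carbon:
C1: 1C, 1H, 1O, 1I → 0 − 1 + 1 + 1 = +1
C2: 2C, 1H, 1F → 0 − 1 + 1 = 0
C3: 2C, 1H, 1F → 0 − 1 + 1 = 0
C4: 2C, 1H, 1Br → 0 − 1 + 1 = 0
C5: 2C, 1H, 1O → 0 − 1 + 1 = 0
C6: 1C, 1H, 1Mg, 1Si → 0 − 1 − 1 − 1 = -3
The most reduced carbon is C6 at -3.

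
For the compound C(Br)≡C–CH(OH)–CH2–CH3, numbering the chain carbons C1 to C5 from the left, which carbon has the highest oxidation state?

C1

Tallying each carbon's bonds:
C1: 3C, 1Br → 0 + 1 = +1
C2: 4C → 0 = 0
C3: 2C, 1H, 1O → 0 − 1 + 1 = 0
C4: 2C, 2H → 0 − 2 = -2
C5: 1C, 3H → 0 − 3 = -3
The most oxidised carbon is C1 at +1.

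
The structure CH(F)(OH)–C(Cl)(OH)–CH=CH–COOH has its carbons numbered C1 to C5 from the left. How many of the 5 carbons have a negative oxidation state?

Tallying each carbon's bonds:
C1: 1C, 1H, 1O, 1F → 0 − 1 + 1 + 1 = +1
C2: 2C, 1O, 1Cl → 0 + 1 + 1 = +2
C3: 3C, 1H → 0 − 1 = -1
C4: 3C, 1H → 0 − 1 = -1
C5: 1C, 3O → 0 + 3 = +3
2 carbons (C3, C4) meet the condition.

2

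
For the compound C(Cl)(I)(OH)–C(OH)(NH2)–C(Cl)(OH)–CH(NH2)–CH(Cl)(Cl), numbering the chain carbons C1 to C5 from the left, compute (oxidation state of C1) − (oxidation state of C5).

C1: 1C, 1O, 1Cl, 1I → 0 + 1 + 1 + 1 = +3
C5: 1C, 1H, 2Cl → 0 − 1 + 2 = +1
Difference: +3 − (+1) = +2.

+2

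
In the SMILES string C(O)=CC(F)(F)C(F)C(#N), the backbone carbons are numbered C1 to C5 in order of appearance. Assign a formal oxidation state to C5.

C5 has one bond to C (0), a triple bond to N (3×+1 = +3).
Oxidation state = 0 + 3 = +3.

+3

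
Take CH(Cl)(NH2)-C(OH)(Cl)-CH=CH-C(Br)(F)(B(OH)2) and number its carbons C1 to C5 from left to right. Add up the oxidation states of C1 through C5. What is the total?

+2

Tallying each carbon's bonds:
C1: 1C, 1H, 1N, 1Cl → 0 − 1 + 1 + 1 = +1
C2: 2C, 1O, 1Cl → 0 + 1 + 1 = +2
C3: 3C, 1H → 0 − 1 = -1
C4: 3C, 1H → 0 − 1 = -1
C5: 1C, 1F, 1Br, 1B → 0 + 1 + 1 − 1 = +1
Sum = +1 + 2 − 1 − 1 + 1 = +2.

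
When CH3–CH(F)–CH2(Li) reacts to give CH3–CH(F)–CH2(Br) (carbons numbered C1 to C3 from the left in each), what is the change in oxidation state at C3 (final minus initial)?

Before: C3 has 1 bond to C, 2 bonds to H, 1 bond to Li → oxidation state -3.
After: C3 has 1 bond to C, 2 bonds to H, 1 bond to Br → oxidation state -1.
Δ = -1 − (-3) = +2, so this is an oxidation at C3.

+2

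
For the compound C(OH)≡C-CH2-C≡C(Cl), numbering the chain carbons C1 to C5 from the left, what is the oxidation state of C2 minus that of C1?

-1

C2: 4C → 0 = 0
C1: 3C, 1O → 0 + 1 = +1
Difference: 0 − (+1) = -1.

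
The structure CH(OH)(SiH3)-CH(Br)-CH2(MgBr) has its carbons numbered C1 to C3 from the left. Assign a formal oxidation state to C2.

0

Assign +1 per bond to O/N/halogen, −1 per bond to H or an electropositive element, and 0 per bond to carbon.
C2 has one bond to C (0), one bond to C (0), one bond to Br (+1), one bond to H (-1).
Oxidation state = 0 + 0 + 1 − 1 = 0.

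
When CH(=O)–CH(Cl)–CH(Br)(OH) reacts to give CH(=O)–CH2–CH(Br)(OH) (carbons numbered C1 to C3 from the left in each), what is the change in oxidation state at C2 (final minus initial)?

-2

Before: C2 has 2 bonds to C, 1 bond to H, 1 bond to Cl → oxidation state 0.
After: C2 has 2 bonds to C, 2 bonds to H → oxidation state -2.
Δ = -2 − (0) = -2, so this is a reduction at C2.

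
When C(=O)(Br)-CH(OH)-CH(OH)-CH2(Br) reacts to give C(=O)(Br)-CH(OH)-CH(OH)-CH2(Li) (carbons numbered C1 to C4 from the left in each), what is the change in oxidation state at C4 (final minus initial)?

Before: C4 has 1 bond to C, 2 bonds to H, 1 bond to Br → oxidation state -1.
After: C4 has 1 bond to C, 2 bonds to H, 1 bond to Li → oxidation state -3.
Δ = -3 − (-1) = -2, so this is a reduction at C4.

-2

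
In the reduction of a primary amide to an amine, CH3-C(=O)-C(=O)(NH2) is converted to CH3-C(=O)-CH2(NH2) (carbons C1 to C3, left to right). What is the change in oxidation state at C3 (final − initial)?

-4

Before: C3 has 1 bond to C, 2 bonds to O, 1 bond to N → oxidation state +3.
After: C3 has 1 bond to C, 2 bonds to H, 1 bond to N → oxidation state -1.
Δ = -1 − (+3) = -4, so this is a reduction at C3.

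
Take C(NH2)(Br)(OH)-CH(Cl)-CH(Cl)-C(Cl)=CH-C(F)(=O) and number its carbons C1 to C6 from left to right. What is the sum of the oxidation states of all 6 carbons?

Tallying each carbon's bonds:
C1: 1C, 1O, 1N, 1Br → 0 + 1 + 1 + 1 = +3
C2: 2C, 1H, 1Cl → 0 − 1 + 1 = 0
C3: 2C, 1H, 1Cl → 0 − 1 + 1 = 0
C4: 3C, 1Cl → 0 + 1 = +1
C5: 3C, 1H → 0 − 1 = -1
C6: 1C, 2O, 1F → 0 + 2 + 1 = +3
Sum = +3 + 0 + 0 + 1 − 1 + 3 = +6.

+6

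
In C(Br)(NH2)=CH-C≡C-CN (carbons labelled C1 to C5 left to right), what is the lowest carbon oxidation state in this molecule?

-1

Tallying each carbon's bonds:
C1: 2C, 1N, 1Br → 0 + 1 + 1 = +2
C2: 3C, 1H → 0 − 1 = -1
C3: 4C → 0 = 0
C4: 4C → 0 = 0
C5: 1C, 3N → 0 + 3 = +3
The lowest value is -1.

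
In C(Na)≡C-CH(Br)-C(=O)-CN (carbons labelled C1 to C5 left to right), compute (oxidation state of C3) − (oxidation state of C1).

C3: 2C, 1H, 1Br → 0 − 1 + 1 = 0
C1: 3C, 1Na → 0 − 1 = -1
Difference: 0 − (-1) = +1.

+1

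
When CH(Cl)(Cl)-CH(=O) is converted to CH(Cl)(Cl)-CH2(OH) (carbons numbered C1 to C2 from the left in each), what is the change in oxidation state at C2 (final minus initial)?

-2

Before: C2 has 1 bond to C, 1 bond to H, 2 bonds to O → oxidation state +1.
After: C2 has 1 bond to C, 2 bonds to H, 1 bond to O → oxidation state -1.
Δ = -1 − (+1) = -2, so this is a reduction at C2.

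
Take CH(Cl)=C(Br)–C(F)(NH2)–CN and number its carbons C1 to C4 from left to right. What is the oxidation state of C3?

C3 has one bond to C (0), one bond to C (0), one bond to F (+1), one bond to N (+1).
Oxidation state = 0 + 0 + 1 + 1 = +2.

+2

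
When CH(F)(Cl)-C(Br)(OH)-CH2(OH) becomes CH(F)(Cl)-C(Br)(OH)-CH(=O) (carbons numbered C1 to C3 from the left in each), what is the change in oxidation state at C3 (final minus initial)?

+2

Before: C3 has 1 bond to C, 2 bonds to H, 1 bond to O → oxidation state -1.
After: C3 has 1 bond to C, 1 bond to H, 2 bonds to O → oxidation state +1.
Δ = +1 − (-1) = +2, so this is an oxidation at C3.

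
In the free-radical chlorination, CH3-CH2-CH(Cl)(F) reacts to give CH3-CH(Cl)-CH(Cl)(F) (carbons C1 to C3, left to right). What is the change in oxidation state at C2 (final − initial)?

+2

Before: C2 has 2 bonds to C, 2 bonds to H → oxidation state -2.
After: C2 has 2 bonds to C, 1 bond to H, 1 bond to Cl → oxidation state 0.
Δ = 0 − (-2) = +2, so this is an oxidation at C2.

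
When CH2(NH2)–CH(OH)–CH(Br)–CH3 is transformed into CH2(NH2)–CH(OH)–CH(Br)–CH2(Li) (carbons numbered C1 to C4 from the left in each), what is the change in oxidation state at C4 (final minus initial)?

0

Before: C4 has 1 bond to C, 3 bonds to H → oxidation state -3.
After: C4 has 1 bond to C, 2 bonds to H, 1 bond to Li → oxidation state -3.
Δ = -3 − (-3) = 0, so no net redox change at C4.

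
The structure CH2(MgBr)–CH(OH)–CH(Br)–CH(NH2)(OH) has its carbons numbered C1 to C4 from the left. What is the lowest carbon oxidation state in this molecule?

Each bond to a more electronegative atom (O, N, halogen) counts +1, each bond to a less electronegative atom (H, metal, B, Si) counts −1, and each C–C bond counts 0. Tallying each carbon:
C1: 1C, 2H, 1Mg → 0 − 2 − 1 = -3
C2: 2C, 1H, 1O → 0 − 1 + 1 = 0
C3: 2C, 1H, 1Br → 0 − 1 + 1 = 0
C4: 1C, 1H, 1O, 1N → 0 − 1 + 1 + 1 = +1
The lowest value is -3.

-3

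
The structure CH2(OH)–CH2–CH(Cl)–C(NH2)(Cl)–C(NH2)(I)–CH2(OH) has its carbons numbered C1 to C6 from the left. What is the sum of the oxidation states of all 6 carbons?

Count +1 for every bond to an atom more electronegative than carbon and −1 for every bond to one less electronegative; C–C bonds are 0. Tallying each carbon:
C1: 1C, 2H, 1O → 0 − 2 + 1 = -1
C2: 2C, 2H → 0 − 2 = -2
C3: 2C, 1H, 1Cl → 0 − 1 + 1 = 0
C4: 2C, 1N, 1Cl → 0 + 1 + 1 = +2
C5: 2C, 1N, 1I → 0 + 1 + 1 = +2
C6: 1C, 2H, 1O → 0 − 2 + 1 = -1
Sum = -1 − 2 + 0 + 2 + 2 − 1 = 0.

0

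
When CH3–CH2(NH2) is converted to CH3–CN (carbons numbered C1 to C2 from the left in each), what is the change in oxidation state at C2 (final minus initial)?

Before: C2 has 1 bond to C, 2 bonds to H, 1 bond to N → oxidation state -1.
After: C2 has 1 bond to C, 3 bonds to N → oxidation state +3.
Δ = +3 − (-1) = +4, so this is an oxidation at C2.

+4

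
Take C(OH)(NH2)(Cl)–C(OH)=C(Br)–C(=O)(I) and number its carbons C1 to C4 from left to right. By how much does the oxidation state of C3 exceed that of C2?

0

C3: 3C, 1Br → 0 + 1 = +1
C2: 3C, 1O → 0 + 1 = +1
Difference: +1 − (+1) = 0.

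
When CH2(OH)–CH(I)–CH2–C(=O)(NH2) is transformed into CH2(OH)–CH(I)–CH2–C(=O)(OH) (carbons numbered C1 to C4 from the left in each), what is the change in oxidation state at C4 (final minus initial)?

Before: C4 has 1 bond to C, 2 bonds to O, 1 bond to N → oxidation state +3.
After: C4 has 1 bond to C, 3 bonds to O → oxidation state +3.
Δ = +3 − (+3) = 0, so no net redox change at C4.

0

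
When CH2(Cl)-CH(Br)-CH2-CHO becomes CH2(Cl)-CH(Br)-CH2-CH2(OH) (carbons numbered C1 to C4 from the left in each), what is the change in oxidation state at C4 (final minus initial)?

-2

Before: C4 has 1 bond to C, 1 bond to H, 2 bonds to O → oxidation state +1.
After: C4 has 1 bond to C, 2 bonds to H, 1 bond to O → oxidation state -1.
Δ = -1 − (+1) = -2, so this is a reduction at C4.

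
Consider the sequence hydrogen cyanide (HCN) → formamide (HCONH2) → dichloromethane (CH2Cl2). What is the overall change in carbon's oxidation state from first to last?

Carbon oxidation states along the series — hydrogen cyanide: +2, formamide: +2, dichloromethane: 0.
Net change = 0 − (+2) = -2.

-2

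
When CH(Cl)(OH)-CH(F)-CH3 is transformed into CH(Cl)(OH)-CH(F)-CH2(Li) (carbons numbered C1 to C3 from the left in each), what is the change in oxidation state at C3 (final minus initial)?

0

Before: C3 has 1 bond to C, 3 bonds to H → oxidation state -3.
After: C3 has 1 bond to C, 2 bonds to H, 1 bond to Li → oxidation state -3.
Δ = -3 − (-3) = 0, so no net redox change at C3.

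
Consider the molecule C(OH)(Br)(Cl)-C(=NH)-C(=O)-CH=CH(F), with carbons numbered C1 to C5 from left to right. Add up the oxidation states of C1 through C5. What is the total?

Each bond to a more electronegative atom (O, N, halogen) counts +1, each bond to a less electronegative atom (H, metal, B, Si) counts −1, and each C–C bond counts 0. Tallying each carbon:
C1: 1C, 1O, 1Cl, 1Br → 0 + 1 + 1 + 1 = +3
C2: 2C, 2N → 0 + 2 = +2
C3: 2C, 2O → 0 + 2 = +2
C4: 3C, 1H → 0 − 1 = -1
C5: 2C, 1H, 1F → 0 − 1 + 1 = 0
Sum = +3 + 2 + 2 − 1 + 0 = +6.

+6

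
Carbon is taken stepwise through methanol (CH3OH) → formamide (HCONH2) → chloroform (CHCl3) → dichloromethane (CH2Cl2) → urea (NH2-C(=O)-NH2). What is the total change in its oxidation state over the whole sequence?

+6

Carbon oxidation states along the series — methanol: -2, formamide: +2, chloroform: +2, dichloromethane: 0, urea: +4.
Net change = +4 − (-2) = +6.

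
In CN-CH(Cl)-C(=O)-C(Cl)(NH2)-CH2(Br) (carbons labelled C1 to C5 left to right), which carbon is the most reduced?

Bonds to more-electronegative neighbours contribute +1 each, bonds to H or metals contribute −1 each, and C–C bonds contribute 0. Tallying each carbon:
C1: 1C, 3N → 0 + 3 = +3
C2: 2C, 1H, 1Cl → 0 − 1 + 1 = 0
C3: 2C, 2O → 0 + 2 = +2
C4: 2C, 1N, 1Cl → 0 + 1 + 1 = +2
C5: 1C, 2H, 1Br → 0 − 2 + 1 = -1
The most reduced carbon is C5 at -1.

C5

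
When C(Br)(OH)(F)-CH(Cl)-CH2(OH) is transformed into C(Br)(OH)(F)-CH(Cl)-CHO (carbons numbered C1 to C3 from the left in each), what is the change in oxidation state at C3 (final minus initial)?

Before: C3 has 1 bond to C, 2 bonds to H, 1 bond to O → oxidation state -1.
After: C3 has 1 bond to C, 1 bond to H, 2 bonds to O → oxidation state +1.
Δ = +1 − (-1) = +2, so this is an oxidation at C3.

+2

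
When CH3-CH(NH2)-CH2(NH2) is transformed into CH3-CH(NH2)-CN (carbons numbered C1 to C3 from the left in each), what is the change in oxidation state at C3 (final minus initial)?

+4

Before: C3 has 1 bond to C, 2 bonds to H, 1 bond to N → oxidation state -1.
After: C3 has 1 bond to C, 3 bonds to N → oxidation state +3.
Δ = +3 − (-1) = +4, so this is an oxidation at C3.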